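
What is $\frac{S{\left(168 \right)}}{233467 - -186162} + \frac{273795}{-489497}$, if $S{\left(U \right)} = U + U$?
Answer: $- \frac{16389693009}{29343876659} \approx -0.55854$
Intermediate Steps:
$S{\left(U \right)} = 2 U$
$\frac{S{\left(168 \right)}}{233467 - -186162} + \frac{273795}{-489497} = \frac{2 \cdot 168}{233467 - -186162} + \frac{273795}{-489497} = \frac{336}{233467 + 186162} + 273795 \left(- \frac{1}{489497}\right) = \frac{336}{419629} - \frac{273795}{489497} = 336 \cdot \frac{1}{419629} - \frac{273795}{489497} = \frac{48}{59947} - \frac{273795}{489497} = - \frac{16389693009}{29343876659}$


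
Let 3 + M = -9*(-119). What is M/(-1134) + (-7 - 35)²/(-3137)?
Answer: -891782/592893 ≈ -1.5041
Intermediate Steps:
M = 1068 (M = -3 - 9*(-119) = -3 + 1071 = 1068)
M/(-1134) + (-7 - 35)²/(-3137) = 1068/(-1134) + (-7 - 35)²/(-3137) = 1068*(-1/1134) + (-42)²*(-1/3137) = -178/189 + 1764*(-1/3137) = -178/189 - 1764/3137 = -891782/592893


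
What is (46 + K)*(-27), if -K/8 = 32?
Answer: 5670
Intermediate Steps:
K = -256 (K = -8*32 = -256)
(46 + K)*(-27) = (46 - 256)*(-27) = -210*(-27) = 5670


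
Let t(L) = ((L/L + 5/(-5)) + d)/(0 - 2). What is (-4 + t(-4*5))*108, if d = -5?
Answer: -162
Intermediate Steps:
t(L) = 5/2 (t(L) = ((L/L + 5/(-5)) - 5)/(0 - 2) = ((1 + 5*(-⅕)) - 5)/(-2) = ((1 - 1) - 5)*(-½) = (0 - 5)*(-½) = -5*(-½) = 5/2)
(-4 + t(-4*5))*108 = (-4 + 5/2)*108 = -3/2*108 = -162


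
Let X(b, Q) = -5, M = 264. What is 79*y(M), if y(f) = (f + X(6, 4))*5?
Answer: 102305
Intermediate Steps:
y(f) = -25 + 5*f (y(f) = (f - 5)*5 = (-5 + f)*5 = -25 + 5*f)
79*y(M) = 79*(-25 + 5*264) = 79*(-25 + 1320) = 79*1295 = 102305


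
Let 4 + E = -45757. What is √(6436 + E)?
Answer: 55*I*√13 ≈ 198.31*I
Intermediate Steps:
E = -45761 (E = -4 - 45757 = -45761)
√(6436 + E) = √(6436 - 45761) = √(-39325) = 55*I*√13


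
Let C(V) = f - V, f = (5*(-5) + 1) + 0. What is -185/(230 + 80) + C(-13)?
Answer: -719/62 ≈ -11.597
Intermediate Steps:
f = -24 (f = (-25 + 1) + 0 = -24 + 0 = -24)
C(V) = -24 - V
-185/(230 + 80) + C(-13) = -185/(230 + 80) + (-24 - 1*(-13)) = -185/310 + (-24 + 13) = -185*1/310 - 11 = -37/62 - 11 = -719/62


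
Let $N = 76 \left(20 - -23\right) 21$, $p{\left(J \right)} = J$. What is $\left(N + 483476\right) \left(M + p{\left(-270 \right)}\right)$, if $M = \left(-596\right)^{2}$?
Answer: $195967106384$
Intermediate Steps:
$M = 355216$
$N = 68628$ ($N = 76 \left(20 + 23\right) 21 = 76 \cdot 43 \cdot 21 = 3268 \cdot 21 = 68628$)
$\left(N + 483476\right) \left(M + p{\left(-270 \right)}\right) = \left(68628 + 483476\right) \left(355216 - 270\right) = 552104 \cdot 354946 = 195967106384$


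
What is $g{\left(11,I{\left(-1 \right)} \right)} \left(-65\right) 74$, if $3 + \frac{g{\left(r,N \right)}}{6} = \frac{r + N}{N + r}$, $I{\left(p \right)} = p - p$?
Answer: $57720$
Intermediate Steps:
$I{\left(p \right)} = 0$
$g{\left(r,N \right)} = -12$ ($g{\left(r,N \right)} = -18 + 6 \frac{r + N}{N + r} = -18 + 6 \frac{N + r}{N + r} = -18 + 6 \cdot 1 = -18 + 6 = -12$)
$g{\left(11,I{\left(-1 \right)} \right)} \left(-65\right) 74 = \left(-12\right) \left(-65\right) 74 = 780 \cdot 74 = 57720$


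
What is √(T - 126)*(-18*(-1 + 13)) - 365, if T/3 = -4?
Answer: -365 - 216*I*√138 ≈ -365.0 - 2537.4*I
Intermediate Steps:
T = -12 (T = 3*(-4) = -12)
√(T - 126)*(-18*(-1 + 13)) - 365 = √(-12 - 126)*(-18*(-1 + 13)) - 365 = √(-138)*(-18*12) - 365 = (I*√138)*(-216) - 365 = -216*I*√138 - 365 = -365 - 216*I*√138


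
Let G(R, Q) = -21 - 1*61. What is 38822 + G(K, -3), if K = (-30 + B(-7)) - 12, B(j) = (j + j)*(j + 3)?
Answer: 38740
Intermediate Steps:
B(j) = 2*j*(3 + j) (B(j) = (2*j)*(3 + j) = 2*j*(3 + j))
K = 14 (K = (-30 + 2*(-7)*(3 - 7)) - 12 = (-30 + 2*(-7)*(-4)) - 12 = (-30 + 56) - 12 = 26 - 12 = 14)
G(R, Q) = -82 (G(R, Q) = -21 - 61 = -82)
38822 + G(K, -3) = 38822 - 82 = 38740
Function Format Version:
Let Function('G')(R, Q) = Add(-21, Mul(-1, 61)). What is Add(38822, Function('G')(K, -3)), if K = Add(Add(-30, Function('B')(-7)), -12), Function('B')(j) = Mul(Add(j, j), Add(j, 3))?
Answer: 38740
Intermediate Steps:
Function('B')(j) = Mul(2, j, Add(3, j)) (Function('B')(j) = Mul(Mul(2, j), Add(3, j)) = Mul(2, j, Add(3, j)))
K = 14 (K = Add(Add(-30, Mul(2, -7, Add(3, -7))), -12) = Add(Add(-30, Mul(2, -7, -4)), -12) = Add(Add(-30, 56), -12) = Add(26, -12) = 14)
Function('G')(R, Q) = -82 (Function('G')(R, Q) = Add(-21, -61) = -82)
Add(38822, Function('G')(K, -3)) = Add(38822, -82) = 38740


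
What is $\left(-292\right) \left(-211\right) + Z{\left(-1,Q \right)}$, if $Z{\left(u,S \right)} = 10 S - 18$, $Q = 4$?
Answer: $61634$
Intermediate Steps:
$Z{\left(u,S \right)} = -18 + 10 S$
$\left(-292\right) \left(-211\right) + Z{\left(-1,Q \right)} = \left(-292\right) \left(-211\right) + \left(-18 + 10 \cdot 4\right) = 61612 + \left(-18 + 40\right) = 61612 + 22 = 61634$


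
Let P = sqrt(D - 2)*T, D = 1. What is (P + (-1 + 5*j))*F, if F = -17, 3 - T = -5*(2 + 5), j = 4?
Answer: -323 - 646*I ≈ -323.0 - 646.0*I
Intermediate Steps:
T = 38 (T = 3 - (-5)*(2 + 5) = 3 - (-5)*7 = 3 - 1*(-35) = 3 + 35 = 38)
P = 38*I (P = sqrt(1 - 2)*38 = sqrt(-1)*38 = I*38 = 38*I ≈ 38.0*I)
(P + (-1 + 5*j))*F = (38*I + (-1 + 5*4))*(-17) = (38*I + (-1 + 20))*(-17) = (38*I + 19)*(-17) = (19 + 38*I)*(-17) = -323 - 646*I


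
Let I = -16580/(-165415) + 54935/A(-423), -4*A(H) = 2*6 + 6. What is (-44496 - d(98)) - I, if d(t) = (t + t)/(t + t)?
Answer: -9614048893/297747 ≈ -32289.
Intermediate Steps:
A(H) = -9/2 (A(H) = -(2*6 + 6)/4 = -(12 + 6)/4 = -1/4*18 = -9/2)
d(t) = 1 (d(t) = (2*t)/((2*t)) = (2*t)*(1/(2*t)) = 1)
I = -3634799366/297747 (I = -16580/(-165415) + 54935/(-9/2) = -16580*(-1/165415) + 54935*(-2/9) = 3316/33083 - 109870/9 = -3634799366/297747 ≈ -12208.)
(-44496 - d(98)) - I = (-44496 - 1*1) - 1*(-3634799366/297747) = (-44496 - 1) + 3634799366/297747 = -44497 + 3634799366/297747 = -9614048893/297747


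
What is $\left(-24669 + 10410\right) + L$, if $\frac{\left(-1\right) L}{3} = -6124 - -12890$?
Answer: $-34557$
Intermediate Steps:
$L = -20298$ ($L = - 3 \left(-6124 - -12890\right) = - 3 \left(-6124 + 12890\right) = \left(-3\right) 6766 = -20298$)
$\left(-24669 + 10410\right) + L = \left(-24669 + 10410\right) - 20298 = -14259 - 20298 = -34557$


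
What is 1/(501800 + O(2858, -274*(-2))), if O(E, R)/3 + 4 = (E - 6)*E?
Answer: 1/24954836 ≈ 4.0072e-8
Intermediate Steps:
O(E, R) = -12 + 3*E*(-6 + E) (O(E, R) = -12 + 3*((E - 6)*E) = -12 + 3*((-6 + E)*E) = -12 + 3*(E*(-6 + E)) = -12 + 3*E*(-6 + E))
1/(501800 + O(2858, -274*(-2))) = 1/(501800 + (-12 - 18*2858 + 3*2858**2)) = 1/(501800 + (-12 - 51444 + 3*8168164)) = 1/(501800 + (-12 - 51444 + 24504492)) = 1/(501800 + 24453036) = 1/24954836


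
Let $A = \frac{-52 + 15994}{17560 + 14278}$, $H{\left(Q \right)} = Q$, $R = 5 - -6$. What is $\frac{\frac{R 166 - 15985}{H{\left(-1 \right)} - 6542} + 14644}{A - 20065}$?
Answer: $- \frac{1525515398069}{2089878456852} \approx -0.72995$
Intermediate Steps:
$R = 11$ ($R = 5 + 6 = 11$)
$A = \frac{7971}{15919}$ ($A = \frac{15942}{31838} = 15942 \cdot \frac{1}{31838} = \frac{7971}{15919} \approx 0.50072$)
$\frac{\frac{R 166 - 15985}{H{\left(-1 \right)} - 6542} + 14644}{A - 20065} = \frac{\frac{11 \cdot 166 - 15985}{-1 - 6542} + 14644}{\frac{7971}{15919} - 20065} = \frac{\frac{1826 - 15985}{-6543} + 14644}{- \frac{319406764}{15919}} = \left(\left(-14159\right) \left(- \frac{1}{6543}\right) + 14644\right) \left(- \frac{15919}{319406764}\right) = \left(\frac{14159}{6543} + 14644\right) \left(- \frac{15919}{319406764}\right) = \frac{95829851}{6543} \left(- \frac{15919}{319406764}\right) = - \frac{1525515398069}{2089878456852}$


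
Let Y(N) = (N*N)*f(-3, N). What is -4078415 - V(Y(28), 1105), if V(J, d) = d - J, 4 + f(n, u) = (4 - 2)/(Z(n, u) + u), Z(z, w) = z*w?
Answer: -4082684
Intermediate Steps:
Z(z, w) = w*z
f(n, u) = -4 + 2/(u + n*u) (f(n, u) = -4 + (4 - 2)/(u*n + u) = -4 + 2/(n*u + u) = -4 + 2/(u + n*u))
Y(N) = -N*(1 + 4*N) (Y(N) = (N*N)*(2*(1 - 2*N - 2*(-3)*N)/(N*(1 - 3))) = N**2*(2*(1 - 2*N + 6*N)/(N*(-2))) = N**2*(2*(-1/2)*(1 + 4*N)/N) = N**2*(-(1 + 4*N)/N) = -N*(1 + 4*N))
-4078415 - V(Y(28), 1105) = -4078415 - (1105 - 28*(-1 - 4*28)) = -4078415 - (1105 - 28*(-1 - 112)) = -4078415 - (1105 - 28*(-113)) = -4078415 - (1105 - 1*(-3164)) = -4078415 - (1105 + 3164) = -4078415 - 1*4269 = -4078415 - 4269 = -4082684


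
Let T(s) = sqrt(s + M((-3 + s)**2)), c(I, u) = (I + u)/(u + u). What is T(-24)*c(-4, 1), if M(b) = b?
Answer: -3*sqrt(705)/2 ≈ -39.828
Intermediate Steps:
c(I, u) = (I + u)/(2*u) (c(I, u) = (I + u)/((2*u)) = (I + u)*(1/(2*u)) = (I + u)/(2*u))
T(s) = sqrt(s + (-3 + s)**2)
T(-24)*c(-4, 1) = sqrt(-24 + (-3 - 24)**2)*((1/2)*(-4 + 1)/1) = sqrt(-24 + (-27)**2)*((1/2)*1*(-3)) = sqrt(-24 + 729)*(-3/2) = sqrt(705)*(-3/2) = -3*sqrt(705)/2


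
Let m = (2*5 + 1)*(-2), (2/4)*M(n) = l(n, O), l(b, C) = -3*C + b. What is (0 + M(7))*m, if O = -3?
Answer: -704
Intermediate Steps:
l(b, C) = b - 3*C
M(n) = 18 + 2*n (M(n) = 2*(n - 3*(-3)) = 2*(n + 9) = 2*(9 + n) = 18 + 2*n)
m = -22 (m = (10 + 1)*(-2) = 11*(-2) = -22)
(0 + M(7))*m = (0 + (18 + 2*7))*(-22) = (0 + (18 + 14))*(-22) = (0 + 32)*(-22) = 32*(-22) = -704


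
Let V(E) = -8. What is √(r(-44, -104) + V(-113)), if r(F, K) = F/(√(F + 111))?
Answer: 2*√(-8978 - 737*√67)/67 ≈ 3.6572*I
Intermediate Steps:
r(F, K) = F/√(111 + F) (r(F, K) = F/(√(111 + F)) = F/√(111 + F))
√(r(-44, -104) + V(-113)) = √(-44/√(111 - 44) - 8) = √(-44*√67/67 - 8) = √(-8 - 44*√67/67)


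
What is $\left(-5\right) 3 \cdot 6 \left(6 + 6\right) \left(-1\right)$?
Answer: $1080$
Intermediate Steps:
$\left(-5\right) 3 \cdot 6 \left(6 + 6\right) \left(-1\right) = \left(-15\right) 6 \cdot 12 \left(-1\right) = \left(-90\right) \left(-12\right) = 1080$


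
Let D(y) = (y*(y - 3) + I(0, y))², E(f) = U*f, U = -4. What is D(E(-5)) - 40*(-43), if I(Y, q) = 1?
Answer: 118001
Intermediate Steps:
E(f) = -4*f
D(y) = (1 + y*(-3 + y))² (D(y) = (y*(y - 3) + 1)² = (y*(-3 + y) + 1)² = (1 + y*(-3 + y))²)
D(E(-5)) - 40*(-43) = (1 + (-4*(-5))² - (-12)*(-5))² - 40*(-43) = (1 + 20² - 3*20)² + 1720 = (1 + 400 - 60)² + 1720 = 341² + 1720 = 116281 + 1720 = 118001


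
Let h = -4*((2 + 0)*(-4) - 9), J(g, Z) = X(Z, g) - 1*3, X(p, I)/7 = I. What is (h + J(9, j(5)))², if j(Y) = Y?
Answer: 16384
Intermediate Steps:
X(p, I) = 7*I
J(g, Z) = -3 + 7*g (J(g, Z) = 7*g - 1*3 = 7*g - 3 = -3 + 7*g)
h = 68 (h = -4*(2*(-4) - 9) = -4*(-8 - 9) = -4*(-17) = 68)
(h + J(9, j(5)))² = (68 + (-3 + 7*9))² = (68 + (-3 + 63))² = (68 + 60)² = 128² = 16384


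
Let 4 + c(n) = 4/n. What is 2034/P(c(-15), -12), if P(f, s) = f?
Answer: -15255/32 ≈ -476.72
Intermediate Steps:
c(n) = -4 + 4/n
2034/P(c(-15), -12) = 2034/(-4 + 4/(-15)) = 2034/(-4 + 4*(-1/15)) = 2034/(-4 - 4/15) = 2034/(-64/15) = 2034*(-15/64) = -15255/32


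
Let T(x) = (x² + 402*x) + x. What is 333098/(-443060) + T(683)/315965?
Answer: 22338712871/13999145290 ≈ 1.5957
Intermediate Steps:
T(x) = x² + 403*x
333098/(-443060) + T(683)/315965 = 333098/(-443060) + (683*(403 + 683))/315965 = 333098*(-1/443060) + (683*1086)*(1/315965) = -166549/221530 + 741738*(1/315965) = -166549/221530 + 741738/315965 = 22338712871/13999145290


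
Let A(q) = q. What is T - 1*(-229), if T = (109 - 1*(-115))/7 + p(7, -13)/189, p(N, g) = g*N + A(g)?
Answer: 49225/189 ≈ 260.45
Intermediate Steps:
p(N, g) = g + N*g (p(N, g) = g*N + g = N*g + g = g + N*g)
T = 5944/189 (T = (109 - 1*(-115))/7 - 13*(1 + 7)/189 = (109 + 115)*(⅐) - 13*8*(1/189) = 224*(⅐) - 104*1/189 = 32 - 104/189 = 5944/189 ≈ 31.450)
T - 1*(-229) = 5944/189 - 1*(-229) = 5944/189 + 229 = 49225/189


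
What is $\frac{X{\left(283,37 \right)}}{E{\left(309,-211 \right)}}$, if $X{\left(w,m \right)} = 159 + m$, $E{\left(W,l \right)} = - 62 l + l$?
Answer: $\frac{196}{12871} \approx 0.015228$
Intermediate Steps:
$E{\left(W,l \right)} = - 61 l$
$\frac{X{\left(283,37 \right)}}{E{\left(309,-211 \right)}} = \frac{159 + 37}{\left(-61\right) \left(-211\right)} = \frac{196}{12871}$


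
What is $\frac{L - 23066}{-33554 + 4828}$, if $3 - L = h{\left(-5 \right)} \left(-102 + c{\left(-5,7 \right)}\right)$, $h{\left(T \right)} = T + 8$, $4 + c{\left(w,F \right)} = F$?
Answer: $\frac{11383}{14363} \approx 0.79252$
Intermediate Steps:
$c{\left(w,F \right)} = -4 + F$
$h{\left(T \right)} = 8 + T$
$L = 300$ ($L = 3 - \left(8 - 5\right) \left(-102 + \left(-4 + 7\right)\right) = 3 - 3 \left(-102 + 3\right) = 3 - 3 \left(-99\right) = 3 - -297 = 3 + 297 = 300$)
$\frac{L - 23066}{-33554 + 4828} = \frac{300 - 23066}{-33554 + 4828} = - \frac{22766}{-28726} = \left(-22766\right) \left(- \frac{1}{28726}\right) = \frac{11383}{14363}$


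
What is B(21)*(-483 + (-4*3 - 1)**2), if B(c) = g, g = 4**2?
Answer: -5024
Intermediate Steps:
g = 16
B(c) = 16
B(21)*(-483 + (-4*3 - 1)**2) = 16*(-483 + (-4*3 - 1)**2) = 16*(-483 + (-12 - 1)**2) = 16*(-483 + (-13)**2) = 16*(-483 + 169) = 16*(-314) = -5024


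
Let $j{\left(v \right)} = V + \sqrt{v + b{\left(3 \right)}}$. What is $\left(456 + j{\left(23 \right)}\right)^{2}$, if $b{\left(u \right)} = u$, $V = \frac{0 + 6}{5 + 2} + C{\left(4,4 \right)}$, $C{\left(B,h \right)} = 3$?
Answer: $\frac{10363235}{49} + \frac{6438 \sqrt{26}}{7} \approx 2.1618 \cdot 10^{5}$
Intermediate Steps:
$V = \frac{27}{7}$ ($V = \frac{0 + 6}{5 + 2} + 3 = \frac{6}{7} + 3 = \frac{27}{7} \approx 3.8571$)
$j{\left(v \right)} = \frac{27}{7} + \sqrt{3 + v}$ ($j{\left(v \right)} = \frac{27}{7} + \sqrt{v + 3} = \frac{27}{7} + \sqrt{3 + v}$)
$\left(456 + j{\left(23 \right)}\right)^{2} = \left(456 + \left(\frac{27}{7} + \sqrt{3 + 23}\right)\right)^{2} = \left(456 + \left(\frac{27}{7} + \sqrt{26}\right)\right)^{2} = \left(\frac{3219}{7} + \sqrt{26}\right)^{2}$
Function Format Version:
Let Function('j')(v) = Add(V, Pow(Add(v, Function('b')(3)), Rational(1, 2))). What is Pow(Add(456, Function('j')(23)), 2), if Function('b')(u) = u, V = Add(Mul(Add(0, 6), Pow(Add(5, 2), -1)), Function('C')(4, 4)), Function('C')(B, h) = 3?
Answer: Add(Rational(10363235, 49), Mul(Rational(6438, 7), Pow(26, Rational(1, 2)))) ≈ 2.1618e+5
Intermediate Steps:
V = Rational(27, 7) (V = Add(Mul(Add(0, 6), Pow(Add(5, 2), -1)), 3) = Add(Mul(6, Pow(7, -1)), 3) = Add(Mul(6, Rational(1, 7)), 3) = Add(Rational(6, 7), 3) = Rational(27, 7) ≈ 3.8571)
Function('j')(v) = Add(Rational(27, 7), Pow(Add(3, v), Rational(1, 2))) (Function('j')(v) = Add(Rational(27, 7), Pow(Add(v, 3), Rational(1, 2))) = Add(Rational(27, 7), Pow(Add(3, v), Rational(1, 2))))
Pow(Add(456, Function('j')(23)), 2) = Pow(Add(456, Add(Rational(27, 7), Pow(Add(3, 23), Rational(1, 2)))), 2) = Pow(Add(456, Add(Rational(27, 7), Pow(26, Rational(1, 2)))), 2) = Pow(Add(Rational(3219, 7), Pow(26, Rational(1, 2))), 2)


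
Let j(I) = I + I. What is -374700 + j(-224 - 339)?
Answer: -375826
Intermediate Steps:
j(I) = 2*I
-374700 + j(-224 - 339) = -374700 + 2*(-224 - 339) = -374700 + 2*(-563) = -374700 - 1126 = -375826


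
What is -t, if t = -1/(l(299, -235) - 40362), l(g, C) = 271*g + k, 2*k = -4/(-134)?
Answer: 67/2724690 ≈ 2.4590e-5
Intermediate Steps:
k = 1/67 (k = (-4/(-134))/2 = (-4*(-1/134))/2 = (½)*(2/67) = 1/67 ≈ 0.014925)
l(g, C) = 1/67 + 271*g (l(g, C) = 271*g + 1/67 = 1/67 + 271*g)
t = -67/2724690 (t = -1/((1/67 + 271*299) - 40362) = -1/((1/67 + 81029) - 40362) = -1/(5428944/67 - 40362) = -1/2724690/67 = -1*67/2724690 = -67/2724690 ≈ -2.4590e-5)
-t = -1*(-67/2724690) = 67/2724690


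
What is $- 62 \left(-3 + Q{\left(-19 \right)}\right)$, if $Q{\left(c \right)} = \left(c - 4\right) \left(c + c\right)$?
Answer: $-54002$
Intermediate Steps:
$Q{\left(c \right)} = 2 c \left(-4 + c\right)$ ($Q{\left(c \right)} = \left(-4 + c\right) 2 c = 2 c \left(-4 + c\right)$)
$- 62 \left(-3 + Q{\left(-19 \right)}\right) = - 62 \left(-3 + 2 \left(-19\right) \left(-4 - 19\right)\right) = - 62 \left(-3 + 2 \left(-19\right) \left(-23\right)\right) = - 62 \left(-3 + 874\right) = \left(-62\right) 871 = -54002$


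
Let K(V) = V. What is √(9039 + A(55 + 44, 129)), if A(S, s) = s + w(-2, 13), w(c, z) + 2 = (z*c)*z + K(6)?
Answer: √8834 ≈ 93.989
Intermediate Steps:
w(c, z) = 4 + c*z² (w(c, z) = -2 + ((z*c)*z + 6) = -2 + ((c*z)*z + 6) = -2 + (c*z² + 6) = -2 + (6 + c*z²) = 4 + c*z²)
A(S, s) = -334 + s (A(S, s) = s + (4 - 2*13²) = s + (4 - 2*169) = s + (4 - 338) = s - 334 = -334 + s)
√(9039 + A(55 + 44, 129)) = √(9039 + (-334 + 129)) = √(9039 - 205) = √8834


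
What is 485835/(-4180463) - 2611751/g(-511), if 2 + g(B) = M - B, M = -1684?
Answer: 1559679652084/701720575 ≈ 2222.6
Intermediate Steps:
g(B) = -1686 - B (g(B) = -2 + (-1684 - B) = -1686 - B)
485835/(-4180463) - 2611751/g(-511) = 485835/(-4180463) - 2611751/(-1686 - 1*(-511)) = 485835*(-1/4180463) - 2611751/(-1686 + 511) = -69405/597209 - 2611751/(-1175) = -69405/597209 - 2611751*(-1/1175) = -69405/597209 + 2611751/1175 = 1559679652084/701720575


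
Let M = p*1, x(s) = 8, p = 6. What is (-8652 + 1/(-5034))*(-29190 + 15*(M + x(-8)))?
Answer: 210366636270/839 ≈ 2.5073e+8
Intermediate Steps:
M = 6 (M = 6*1 = 6)
(-8652 + 1/(-5034))*(-29190 + 15*(M + x(-8))) = (-8652 + 1/(-5034))*(-29190 + 15*(6 + 8)) = (-8652 - 1/5034)*(-29190 + 15*14) = -43554169*(-29190 + 210)/5034 = -43554169/5034*(-28980) = 210366636270/839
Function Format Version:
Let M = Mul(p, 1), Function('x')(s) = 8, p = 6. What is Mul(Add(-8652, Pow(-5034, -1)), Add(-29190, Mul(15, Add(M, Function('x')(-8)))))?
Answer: Rational(210366636270, 839) ≈ 2.5073e+8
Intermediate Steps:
M = 6 (M = Mul(6, 1) = 6)
Mul(Add(-8652, Pow(-5034, -1)), Add(-29190, Mul(15, Add(M, Function('x')(-8))))) = Mul(Add(-8652, Pow(-5034, -1)), Add(-29190, Mul(15, Add(6, 8)))) = Mul(Add(-8652, Rational(-1, 5034)), Add(-29190, Mul(15, 14))) = Mul(Rational(-43554169, 5034), Add(-29190, 210)) = Mul(Rational(-43554169, 5034), -28980) = Rational(210366636270, 839)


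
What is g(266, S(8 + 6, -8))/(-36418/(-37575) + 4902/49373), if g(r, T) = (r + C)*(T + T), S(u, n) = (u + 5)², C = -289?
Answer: -15403646513925/991129282 ≈ -15542.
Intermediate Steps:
S(u, n) = (5 + u)²
g(r, T) = 2*T*(-289 + r) (g(r, T) = (r - 289)*(T + T) = (-289 + r)*(2*T) = 2*T*(-289 + r))
g(266, S(8 + 6, -8))/(-36418/(-37575) + 4902/49373) = (2*(5 + (8 + 6))²*(-289 + 266))/(-36418/(-37575) + 4902/49373) = (2*(5 + 14)²*(-23))/(-36418*(-1/37575) + 4902*(1/49373)) = (2*19²*(-23))/(36418/37575 + 4902/49373) = (2*361*(-23))/(1982258564/1855190475) = -16606*1855190475/1982258564 = -15403646513925/991129282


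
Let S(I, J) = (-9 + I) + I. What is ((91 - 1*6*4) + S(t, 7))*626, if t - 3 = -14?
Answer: 22536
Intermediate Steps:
t = -11 (t = 3 - 14 = -11)
S(I, J) = -9 + 2*I
((91 - 1*6*4) + S(t, 7))*626 = ((91 - 1*6*4) + (-9 + 2*(-11)))*626 = ((91 - 6*4) + (-9 - 22))*626 = ((91 - 24) - 31)*626 = (67 - 31)*626 = 36*626 = 22536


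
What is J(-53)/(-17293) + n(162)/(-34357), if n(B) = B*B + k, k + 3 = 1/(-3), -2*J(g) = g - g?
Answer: -78722/103071 ≈ -0.76376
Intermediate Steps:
J(g) = 0 (J(g) = -(g - g)/2 = -½*0 = 0)
k = -10/3 (k = -3 + 1/(-3) = -3 - ⅓ = -10/3 ≈ -3.3333)
n(B) = -10/3 + B² (n(B) = B*B - 10/3 = B² - 10/3 = -10/3 + B²)
J(-53)/(-17293) + n(162)/(-34357) = 0/(-17293) + (-10/3 + 162²)/(-34357) = 0*(-1/17293) + (-10/3 + 26244)*(-1/34357) = 0 + (78722/3)*(-1/34357) = 0 - 78722/103071 = -78722/103071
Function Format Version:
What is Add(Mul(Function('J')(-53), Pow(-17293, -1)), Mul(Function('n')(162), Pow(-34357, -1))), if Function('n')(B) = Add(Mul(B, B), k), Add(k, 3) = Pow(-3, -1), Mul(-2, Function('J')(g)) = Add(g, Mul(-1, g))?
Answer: Rational(-78722, 103071) ≈ -0.76376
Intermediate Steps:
Function('J')(g) = 0 (Function('J')(g) = Mul(Rational(-1, 2), Add(g, Mul(-1, g))) = Mul(Rational(-1, 2), 0) = 0)
k = Rational(-10, 3) (k = Add(-3, Pow(-3, -1)) = Add(-3, Rational(-1, 3)) = Rational(-10, 3) ≈ -3.3333)
Function('n')(B) = Add(Rational(-10, 3), Pow(B, 2)) (Function('n')(B) = Add(Mul(B, B), Rational(-10, 3)) = Add(Pow(B, 2), Rational(-10, 3)) = Add(Rational(-10, 3), Pow(B, 2)))
Add(Mul(Function('J')(-53), Pow(-17293, -1)), Mul(Function('n')(162), Pow(-34357, -1))) = Add(Mul(0, Pow(-17293, -1)), Mul(Add(Rational(-10, 3), Pow(162, 2)), Pow(-34357, -1))) = Add(Mul(0, Rational(-1, 17293)), Mul(Add(Rational(-10, 3), 26244), Rational(-1, 34357))) = Add(0, Mul(Rational(78722, 3), Rational(-1, 34357))) = Add(0, Rational(-78722, 103071)) = Rational(-78722, 103071)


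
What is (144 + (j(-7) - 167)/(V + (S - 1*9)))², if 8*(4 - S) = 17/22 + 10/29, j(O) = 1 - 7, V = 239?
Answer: 29240562241638400/1424735866129 ≈ 20524.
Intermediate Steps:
j(O) = -6
S = 19703/5104 (S = 4 - (17/22 + 10/29)/8 = 4 - ⅛*713/638 = 4 - 713/5104 = 19703/5104 ≈ 3.8603)
(144 + (j(-7) - 167)/(V + (S - 1*9)))² = (144 + (-6 - 167)/(239 + (19703/5104 - 1*9)))² = (144 - 173/(239 + (19703/5104 - 9)))² = (144 - 173/(239 - 26233/5104))² = (144 - 173/1193623/5104)² = (144 - 173*5104/1193623)² = (144 - 882992/1193623)² = (170998720/1193623)² = 29240562241638400/1424735866129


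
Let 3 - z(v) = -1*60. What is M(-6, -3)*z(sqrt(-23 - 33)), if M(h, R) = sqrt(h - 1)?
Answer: 63*I*sqrt(7) ≈ 166.68*I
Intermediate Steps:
M(h, R) = sqrt(-1 + h)
z(v) = 63 (z(v) = 3 - (-1)*60 = 3 - 1*(-60) = 3 + 60 = 63)
M(-6, -3)*z(sqrt(-23 - 33)) = sqrt(-1 - 6)*63 = sqrt(-7)*63 = (I*sqrt(7))*63 = 63*I*sqrt(7)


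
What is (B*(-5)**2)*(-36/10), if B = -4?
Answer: 360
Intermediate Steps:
(B*(-5)**2)*(-36/10) = (-4*(-5)**2)*(-36/10) = (-4*25)*(-36*1/10) = -100*(-18/5) = 360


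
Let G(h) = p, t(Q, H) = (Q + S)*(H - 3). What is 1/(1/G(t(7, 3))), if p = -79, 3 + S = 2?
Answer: -79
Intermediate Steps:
S = -1 (S = -3 + 2 = -1)
t(Q, H) = (-1 + Q)*(-3 + H) (t(Q, H) = (Q - 1)*(H - 3) = (-1 + Q)*(-3 + H))
G(h) = -79
1/(1/G(t(7, 3))) = 1/(1/(-79)) = 1/(-1/79) = -79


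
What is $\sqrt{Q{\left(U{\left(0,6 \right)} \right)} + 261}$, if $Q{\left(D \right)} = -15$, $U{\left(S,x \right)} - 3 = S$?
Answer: $\sqrt{246} \approx 15.684$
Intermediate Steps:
$U{\left(S,x \right)} = 3 + S$
$\sqrt{Q{\left(U{\left(0,6 \right)} \right)} + 261} = \sqrt{-15 + 261} = \sqrt{246}$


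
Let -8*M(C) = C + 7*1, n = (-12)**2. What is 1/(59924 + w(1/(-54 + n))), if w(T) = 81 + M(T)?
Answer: 720/43202969 ≈ 1.6666e-5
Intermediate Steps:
n = 144
M(C) = -7/8 - C/8 (M(C) = -(C + 7*1)/8 = -(C + 7)/8 = -(7 + C)/8 = -7/8 - C/8)
w(T) = 641/8 - T/8 (w(T) = 81 + (-7/8 - T/8) = 641/8 - T/8)
1/(59924 + w(1/(-54 + n))) = 1/(59924 + (641/8 - 1/(8*(-54 + 144)))) = 1/(59924 + (641/8 - 1/8/90)) = 1/(59924 + (641/8 - 1/8*1/90)) = 1/(59924 + (641/8 - 1/720)) = 1/(59924 + 57689/720) = 1/(43202969/720) = 720/43202969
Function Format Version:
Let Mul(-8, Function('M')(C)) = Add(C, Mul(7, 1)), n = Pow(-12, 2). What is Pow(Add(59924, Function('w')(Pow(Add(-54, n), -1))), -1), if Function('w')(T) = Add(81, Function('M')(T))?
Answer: Rational(720, 43202969) ≈ 1.6666e-5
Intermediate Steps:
n = 144
Function('M')(C) = Add(Rational(-7, 8), Mul(Rational(-1, 8), C)) (Function('M')(C) = Mul(Rational(-1, 8), Add(C, Mul(7, 1))) = Mul(Rational(-1, 8), Add(C, 7)) = Mul(Rational(-1, 8), Add(7, C)) = Add(Rational(-7, 8), Mul(Rational(-1, 8), C)))
Function('w')(T) = Add(Rational(641, 8), Mul(Rational(-1, 8), T)) (Function('w')(T) = Add(81, Add(Rational(-7, 8), Mul(Rational(-1, 8), T))) = Add(Rational(641, 8), Mul(Rational(-1, 8), T)))
Pow(Add(59924, Function('w')(Pow(Add(-54, n), -1))), -1) = Pow(Add(59924, Add(Rational(641, 8), Mul(Rational(-1, 8), Pow(Add(-54, 144), -1)))), -1) = Pow(Add(59924, Add(Rational(641, 8), Mul(Rational(-1, 8), Pow(90, -1)))), -1) = Pow(Add(59924, Add(Rational(641, 8), Mul(Rational(-1, 8), Rational(1, 90)))), -1) = Pow(Add(59924, Add(Rational(641, 8), Rational(-1, 720))), -1) = Pow(Add(59924, Rational(57689, 720)), -1) = Pow(Rational(43202969, 720), -1) = Rational(720, 43202969)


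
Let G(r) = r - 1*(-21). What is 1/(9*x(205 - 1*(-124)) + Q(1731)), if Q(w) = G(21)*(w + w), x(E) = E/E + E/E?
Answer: 1/145422 ≈ 6.8765e-6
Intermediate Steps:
G(r) = 21 + r (G(r) = r + 21 = 21 + r)
x(E) = 2 (x(E) = 1 + 1 = 2)
Q(w) = 84*w (Q(w) = (21 + 21)*(w + w) = 42*(2*w) = 84*w)
1/(9*x(205 - 1*(-124)) + Q(1731)) = 1/(9*2 + 84*1731) = 1/(18 + 145404) = 1/145422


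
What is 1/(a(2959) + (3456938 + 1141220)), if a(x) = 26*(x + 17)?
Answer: 1/4675534 ≈ 2.1388e-7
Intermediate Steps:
a(x) = 442 + 26*x (a(x) = 26*(17 + x) = 442 + 26*x)
1/(a(2959) + (3456938 + 1141220)) = 1/((442 + 26*2959) + (3456938 + 1141220)) = 1/((442 + 76934) + 4598158) = 1/(77376 + 4598158) = 1/4675534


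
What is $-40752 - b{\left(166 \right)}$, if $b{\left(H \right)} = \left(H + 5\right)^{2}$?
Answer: $-69993$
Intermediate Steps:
$b{\left(H \right)} = \left(5 + H\right)^{2}$
$-40752 - b{\left(166 \right)} = -40752 - \left(5 + 166\right)^{2} = -40752 - 171^{2} = -40752 - 29241 = -69993$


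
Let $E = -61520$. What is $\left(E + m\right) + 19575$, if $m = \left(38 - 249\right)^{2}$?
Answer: $2576$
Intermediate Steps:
$m = 44521$ ($m = \left(-211\right)^{2} = 44521$)
$\left(E + m\right) + 19575 = \left(-61520 + 44521\right) + 19575 = -16999 + 19575 = 2576$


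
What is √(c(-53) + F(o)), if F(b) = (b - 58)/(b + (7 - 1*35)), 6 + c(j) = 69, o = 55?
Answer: √566/3 ≈ 7.9303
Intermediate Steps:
c(j) = 63 (c(j) = -6 + 69 = 63)
F(b) = (-58 + b)/(-28 + b) (F(b) = (-58 + b)/(b + (7 - 35)) = (-58 + b)/(b - 28) = (-58 + b)/(-28 + b))
√(c(-53) + F(o)) = √(63 + (-58 + 55)/(-28 + 55)) = √(63 - 3/27) = √(63 + (1/27)*(-3)) = √(63 - ⅑) = √(566/9) = √566/3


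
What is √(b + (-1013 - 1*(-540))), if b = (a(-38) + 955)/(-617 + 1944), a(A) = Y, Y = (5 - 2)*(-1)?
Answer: I*√831656113/1327 ≈ 21.732*I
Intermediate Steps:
Y = -3 (Y = 3*(-1) = -3)
a(A) = -3
b = 952/1327 (b = (-3 + 955)/(-617 + 1944) = 952/1327 ≈ 0.71741)
√(b + (-1013 - 1*(-540))) = √(952/1327 + (-1013 - 1*(-540))) = √(952/1327 + (-1013 + 540)) = √(952/1327 - 473) = √(-626719/1327) = I*√831656113/1327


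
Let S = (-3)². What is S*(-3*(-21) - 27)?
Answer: 324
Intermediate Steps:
S = 9
S*(-3*(-21) - 27) = 9*(-3*(-21) - 27) = 9*(63 - 27) = 9*36 = 324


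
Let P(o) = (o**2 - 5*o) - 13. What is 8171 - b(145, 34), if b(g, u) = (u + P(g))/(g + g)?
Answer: 2349269/290 ≈ 8100.9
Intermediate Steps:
P(o) = -13 + o**2 - 5*o
b(g, u) = (-13 + u + g**2 - 5*g)/(2*g) (b(g, u) = (u + (-13 + g**2 - 5*g))/(g + g) = (-13 + u + g**2 - 5*g)/((2*g)) = (-13 + u + g**2 - 5*g)*(1/(2*g)) = (-13 + u + g**2 - 5*g)/(2*g))
8171 - b(145, 34) = 8171 - (-13 + 34 + 145**2 - 5*145)/(2*145) = 8171 - (-13 + 34 + 21025 - 725)/(2*145) = 8171 - 20321/(2*145) = 8171 - 1*20321/290 = 8171 - 20321/290 = 2349269/290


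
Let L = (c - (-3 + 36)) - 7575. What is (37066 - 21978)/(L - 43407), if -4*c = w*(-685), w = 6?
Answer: -30176/99975 ≈ -0.30184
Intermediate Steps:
c = 2055/2 (c = -3*(-685)/2 = -1/4*(-4110) = 2055/2 ≈ 1027.5)
L = -13161/2 (L = (2055/2 - (-3 + 36)) - 7575 = (2055/2 - 1*33) - 7575 = (2055/2 - 33) - 7575 = 1989/2 - 7575 = -13161/2 ≈ -6580.5)
(37066 - 21978)/(L - 43407) = (37066 - 21978)/(-13161/2 - 43407) = 15088/(-99975/2) = 15088*(-2/99975) = -30176/99975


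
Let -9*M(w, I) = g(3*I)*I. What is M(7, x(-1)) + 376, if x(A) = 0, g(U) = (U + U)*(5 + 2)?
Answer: 376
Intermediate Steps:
g(U) = 14*U (g(U) = (2*U)*7 = 14*U)
M(w, I) = -14*I²/3 (M(w, I) = -14*(3*I)*I/9 = -42*I*I/9 = -14*I²/3)
M(7, x(-1)) + 376 = -14/3*0² + 376 = -14/3*0 + 376 = 0 + 376 = 376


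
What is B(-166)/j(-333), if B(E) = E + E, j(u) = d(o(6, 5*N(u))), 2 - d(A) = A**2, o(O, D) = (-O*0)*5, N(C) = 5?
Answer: -166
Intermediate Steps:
o(O, D) = 0 (o(O, D) = 0*5 = 0)
d(A) = 2 - A**2
j(u) = 2 (j(u) = 2 - 1*0**2 = 2 - 1*0 = 2 + 0 = 2)
B(E) = 2*E
B(-166)/j(-333) = (2*(-166))/2 = -332*1/2 = -166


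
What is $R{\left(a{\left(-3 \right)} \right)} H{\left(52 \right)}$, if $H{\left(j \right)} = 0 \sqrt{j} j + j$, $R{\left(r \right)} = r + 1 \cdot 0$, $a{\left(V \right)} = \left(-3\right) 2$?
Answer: $-312$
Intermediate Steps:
$a{\left(V \right)} = -6$
$R{\left(r \right)} = r$ ($R{\left(r \right)} = r + 0 = r$)
$H{\left(j \right)} = j$ ($H{\left(j \right)} = 0 j + j = 0 + j = j$)
$R{\left(a{\left(-3 \right)} \right)} H{\left(52 \right)} = \left(-6\right) 52 = -312$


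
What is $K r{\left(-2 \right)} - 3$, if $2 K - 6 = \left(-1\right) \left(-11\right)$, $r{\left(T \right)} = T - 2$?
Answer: $-37$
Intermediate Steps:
$r{\left(T \right)} = -2 + T$
$K = \frac{17}{2}$ ($K = 3 + \frac{\left(-1\right) \left(-11\right)}{2} = 3 + \frac{1}{2} \cdot 11 = 3 + \frac{11}{2} = \frac{17}{2} \approx 8.5$)
$K r{\left(-2 \right)} - 3 = \frac{17 \left(-2 - 2\right)}{2} - 3 = \frac{17}{2} \left(-4\right) - 3 = -34 - 3 = -37$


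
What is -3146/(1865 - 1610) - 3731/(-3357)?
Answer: -3203239/285345 ≈ -11.226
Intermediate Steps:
-3146/(1865 - 1610) - 3731/(-3357) = -3146/255 - 3731*(-1/3357) = -3146*1/255 + 3731/3357 = -3146/255 + 3731/3357 = -3203239/285345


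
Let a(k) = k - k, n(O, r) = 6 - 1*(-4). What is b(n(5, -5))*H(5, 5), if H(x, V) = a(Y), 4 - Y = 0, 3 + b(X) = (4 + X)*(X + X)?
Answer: 0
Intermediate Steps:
n(O, r) = 10 (n(O, r) = 6 + 4 = 10)
b(X) = -3 + 2*X*(4 + X) (b(X) = -3 + (4 + X)*(X + X) = -3 + (4 + X)*(2*X) = -3 + 2*X*(4 + X))
Y = 4 (Y = 4 - 1*0 = 4 + 0 = 4)
a(k) = 0
H(x, V) = 0
b(n(5, -5))*H(5, 5) = (-3 + 2*10² + 8*10)*0 = (-3 + 2*100 + 80)*0 = (-3 + 200 + 80)*0 = 277*0 = 0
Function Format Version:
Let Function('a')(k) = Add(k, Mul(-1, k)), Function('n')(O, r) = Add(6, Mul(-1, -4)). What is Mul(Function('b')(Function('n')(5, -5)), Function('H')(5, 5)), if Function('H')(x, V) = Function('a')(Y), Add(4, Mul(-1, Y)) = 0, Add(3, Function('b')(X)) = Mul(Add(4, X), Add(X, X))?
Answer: 0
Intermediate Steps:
Function('n')(O, r) = 10 (Function('n')(O, r) = Add(6, 4) = 10)
Function('b')(X) = Add(-3, Mul(2, X, Add(4, X))) (Function('b')(X) = Add(-3, Mul(Add(4, X), Add(X, X))) = Add(-3, Mul(Add(4, X), Mul(2, X))) = Add(-3, Mul(2, X, Add(4, X))))
Y = 4 (Y = Add(4, Mul(-1, 0)) = Add(4, 0) = 4)
Function('a')(k) = 0
Function('H')(x, V) = 0
Mul(Function('b')(Function('n')(5, -5)), Function('H')(5, 5)) = Mul(Add(-3, Mul(2, Pow(10, 2)), Mul(8, 10)), 0) = Mul(Add(-3, Mul(2, 100), 80), 0) = Mul(Add(-3, 200, 80), 0) = Mul(277, 0) = 0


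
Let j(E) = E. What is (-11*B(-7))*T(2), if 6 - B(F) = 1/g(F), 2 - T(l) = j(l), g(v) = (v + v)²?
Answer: 0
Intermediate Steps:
g(v) = 4*v² (g(v) = (2*v)² = 4*v²)
T(l) = 2 - l
B(F) = 6 - 1/(4*F²)
(-11*B(-7))*T(2) = (-11*(6 - ¼/(-7)²))*(2 - 1*2) = (-11*(6 - ¼*1/49))*(2 - 2) = -11*(6 - 1/196)*0 = -11*1175/196*0 = -12925/196*0 = 0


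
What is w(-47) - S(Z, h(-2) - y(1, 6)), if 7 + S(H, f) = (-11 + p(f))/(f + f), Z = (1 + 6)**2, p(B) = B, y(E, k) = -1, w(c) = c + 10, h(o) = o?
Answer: -36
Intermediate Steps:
w(c) = 10 + c
Z = 49 (Z = 7**2 = 49)
S(H, f) = -7 + (-11 + f)/(2*f) (S(H, f) = -7 + (-11 + f)/(f + f) = -7 + (-11 + f)/((2*f)) = -7 + (-11 + f)*(1/(2*f)) = -7 + (-11 + f)/(2*f))
w(-47) - S(Z, h(-2) - y(1, 6)) = (10 - 47) - (-11 - 13*(-2 - 1*(-1)))/(2*(-2 - 1*(-1))) = -37 - (-11 - 13*(-2 + 1))/(2*(-2 + 1)) = -37 - (-11 - 13*(-1))/(2*(-1)) = -37 - (-1)*(-11 + 13)/2 = -37 - (-1)*2/2 = -37 - 1*(-1) = -37 + 1 = -36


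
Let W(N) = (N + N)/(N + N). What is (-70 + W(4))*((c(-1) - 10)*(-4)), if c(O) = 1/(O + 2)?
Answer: -2484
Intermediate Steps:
c(O) = 1/(2 + O)
W(N) = 1 (W(N) = (2*N)/((2*N)) = (2*N)*(1/(2*N)) = 1)
(-70 + W(4))*((c(-1) - 10)*(-4)) = (-70 + 1)*((1/(2 - 1) - 10)*(-4)) = -69*(1/1 - 10)*(-4) = -69*(1 - 10)*(-4) = -(-621)*(-4) = -69*36 = -2484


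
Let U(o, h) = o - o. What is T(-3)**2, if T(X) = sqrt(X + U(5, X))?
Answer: -3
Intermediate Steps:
U(o, h) = 0
T(X) = sqrt(X) (T(X) = sqrt(X + 0) = sqrt(X))
T(-3)**2 = (sqrt(-3))**2 = (I*sqrt(3))**2 = -3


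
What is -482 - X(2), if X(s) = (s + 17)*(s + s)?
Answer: -558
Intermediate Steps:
X(s) = 2*s*(17 + s) (X(s) = (17 + s)*(2*s) = 2*s*(17 + s))
-482 - X(2) = -482 - 2*2*(17 + 2) = -482 - 2*2*19 = -482 - 1*76 = -482 - 76 = -558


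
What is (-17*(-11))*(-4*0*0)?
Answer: 0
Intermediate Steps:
(-17*(-11))*(-4*0*0) = 187*(0*0) = 187*0 = 0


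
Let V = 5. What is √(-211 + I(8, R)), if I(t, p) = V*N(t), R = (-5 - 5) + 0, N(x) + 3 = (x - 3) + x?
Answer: I*√161 ≈ 12.689*I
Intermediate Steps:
N(x) = -6 + 2*x (N(x) = -3 + ((x - 3) + x) = -3 + ((-3 + x) + x) = -3 + (-3 + 2*x) = -6 + 2*x)
R = -10 (R = -10 + 0 = -10)
I(t, p) = -30 + 10*t (I(t, p) = 5*(-6 + 2*t) = -30 + 10*t)
√(-211 + I(8, R)) = √(-211 + (-30 + 10*8)) = √(-211 + (-30 + 80)) = √(-211 + 50) = √(-161) = I*√161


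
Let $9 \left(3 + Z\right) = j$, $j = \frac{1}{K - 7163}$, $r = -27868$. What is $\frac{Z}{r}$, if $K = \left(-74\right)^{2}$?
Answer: $\frac{22775}{211559922} \approx 0.00010765$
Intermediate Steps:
$K = 5476$
$j = - \frac{1}{1687}$ ($j = \frac{1}{5476 - 7163} = \frac{1}{-1687} = - \frac{1}{1687} \approx -0.00059277$)
$Z = - \frac{45550}{15183}$ ($Z = -3 + \frac{1}{9} \left(- \frac{1}{1687}\right) = -3 - \frac{1}{15183} = - \frac{45550}{15183} \approx -3.0001$)
$\frac{Z}{r} = - \frac{45550}{15183 \left(-27868\right)} = \left(- \frac{45550}{15183}\right) \left(- \frac{1}{27868}\right) = \frac{22775}{211559922}$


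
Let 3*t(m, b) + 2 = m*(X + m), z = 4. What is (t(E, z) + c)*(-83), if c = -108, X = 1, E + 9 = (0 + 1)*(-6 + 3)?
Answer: 16102/3 ≈ 5367.3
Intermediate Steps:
E = -12 (E = -9 + (0 + 1)*(-6 + 3) = -9 + 1*(-3) = -9 - 3 = -12)
t(m, b) = -⅔ + m*(1 + m)/3 (t(m, b) = -⅔ + (m*(1 + m))/3 = -⅔ + m*(1 + m)/3)
(t(E, z) + c)*(-83) = ((-⅔ + (⅓)*(-12) + (⅓)*(-12)²) - 108)*(-83) = ((-⅔ - 4 + (⅓)*144) - 108)*(-83) = ((-⅔ - 4 + 48) - 108)*(-83) = (130/3 - 108)*(-83) = -194/3*(-83) = 16102/3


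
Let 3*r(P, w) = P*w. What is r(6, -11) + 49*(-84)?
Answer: -4138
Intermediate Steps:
r(P, w) = P*w/3 (r(P, w) = (P*w)/3 = P*w/3)
r(6, -11) + 49*(-84) = (⅓)*6*(-11) + 49*(-84) = -22 - 4116 = -4138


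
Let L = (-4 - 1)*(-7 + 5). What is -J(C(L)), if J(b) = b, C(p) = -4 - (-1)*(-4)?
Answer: 8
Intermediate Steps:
L = 10 (L = -5*(-2) = 10)
C(p) = -8 (C(p) = -4 - 1*4 = -4 - 4 = -8)
-J(C(L)) = -1*(-8) = 8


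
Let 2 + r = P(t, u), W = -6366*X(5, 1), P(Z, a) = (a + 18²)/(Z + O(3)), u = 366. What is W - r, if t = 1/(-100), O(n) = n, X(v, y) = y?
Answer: -85732/13 ≈ -6594.8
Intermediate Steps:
t = -1/100 ≈ -0.010000
P(Z, a) = (324 + a)/(3 + Z) (P(Z, a) = (a + 18²)/(Z + 3) = (a + 324)/(3 + Z) = (324 + a)/(3 + Z))
W = -6366 (W = -6366*1 = -6366)
r = 2974/13 (r = -2 + (324 + 366)/(3 - 1/100) = -2 + 690/(299/100) = -2 + (100/299)*690 = -2 + 3000/13 = 2974/13 ≈ 228.77)
W - r = -6366 - 1*2974/13 = -6366 - 2974/13 = -85732/13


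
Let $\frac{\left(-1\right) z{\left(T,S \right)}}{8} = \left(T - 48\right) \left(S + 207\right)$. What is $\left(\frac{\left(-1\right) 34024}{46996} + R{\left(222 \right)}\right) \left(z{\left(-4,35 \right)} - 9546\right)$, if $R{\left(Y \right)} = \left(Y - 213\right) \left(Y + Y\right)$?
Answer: $\frac{4277499820748}{11749} \approx 3.6407 \cdot 10^{8}$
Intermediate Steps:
$z{\left(T,S \right)} = - 8 \left(-48 + T\right) \left(207 + S\right)$ ($z{\left(T,S \right)} = - 8 \left(T - 48\right) \left(S + 207\right) = - 8 \left(-48 + T\right) \left(207 + S\right)$)
$R{\left(Y \right)} = 2 Y \left(-213 + Y\right)$ ($R{\left(Y \right)} = \left(-213 + Y\right) 2 Y = 2 Y \left(-213 + Y\right)$)
$\left(\frac{\left(-1\right) 34024}{46996} + R{\left(222 \right)}\right) \left(z{\left(-4,35 \right)} - 9546\right) = \left(\frac{\left(-1\right) 34024}{46996} + 2 \cdot 222 \left(-213 + 222\right)\right) \left(\left(79488 - -6624 + 384 \cdot 35 - 280 \left(-4\right)\right) - 9546\right) = \left(\left(-34024\right) \frac{1}{46996} + 2 \cdot 222 \cdot 9\right) \left(\left(79488 + 6624 + 13440 + 1120\right) - 9546\right) = \left(- \frac{8506}{11749} + 3996\right) \left(100672 - 9546\right) = \frac{46940498}{11749} \cdot 91126 = \frac{4277499820748}{11749}$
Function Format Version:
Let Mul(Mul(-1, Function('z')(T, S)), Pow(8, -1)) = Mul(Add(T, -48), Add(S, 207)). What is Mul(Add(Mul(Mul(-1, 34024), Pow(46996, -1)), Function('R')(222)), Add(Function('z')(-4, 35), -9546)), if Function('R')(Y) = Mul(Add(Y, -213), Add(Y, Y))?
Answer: Rational(4277499820748, 11749) ≈ 3.6407e+8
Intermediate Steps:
Function('z')(T, S) = Mul(-8, Add(-48, T), Add(207, S)) (Function('z')(T, S) = Mul(-8, Mul(Add(T, -48), Add(S, 207))) = Mul(-8, Mul(Add(-48, T), Add(207, S))) = Mul(-8, Add(-48, T), Add(207, S)))
Function('R')(Y) = Mul(2, Y, Add(-213, Y)) (Function('R')(Y) = Mul(Add(-213, Y), Mul(2, Y)) = Mul(2, Y, Add(-213, Y)))
Mul(Add(Mul(Mul(-1, 34024), Pow(46996, -1)), Function('R')(222)), Add(Function('z')(-4, 35), -9546)) = Mul(Add(Mul(Mul(-1, 34024), Pow(46996, -1)), Mul(2, 222, Add(-213, 222))), Add(Add(79488, Mul(-1656, -4), Mul(384, 35), Mul(-8, 35, -4)), -9546)) = Mul(Add(Mul(-34024, Rational(1, 46996)), Mul(2, 222, 9)), Add(Add(79488, 6624, 13440, 1120), -9546)) = Mul(Add(Rational(-8506, 11749), 3996), Add(100672, -9546)) = Mul(Rational(46940498, 11749), 91126) = Rational(4277499820748, 11749)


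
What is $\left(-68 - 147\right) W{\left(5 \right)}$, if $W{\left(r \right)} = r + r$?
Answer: $-2150$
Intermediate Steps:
$W{\left(r \right)} = 2 r$
$\left(-68 - 147\right) W{\left(5 \right)} = \left(-68 - 147\right) 2 \cdot 5 = \left(-215\right) 10 = -2150$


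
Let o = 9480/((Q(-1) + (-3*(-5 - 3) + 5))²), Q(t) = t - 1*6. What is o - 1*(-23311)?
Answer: 2823001/121 ≈ 23331.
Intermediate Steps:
Q(t) = -6 + t (Q(t) = t - 6 = -6 + t)
o = 2370/121 (o = 9480/(((-6 - 1) + (-3*(-5 - 3) + 5))²) = 9480/((-7 + (-3*(-8) + 5))²) = 9480/((-7 + (-1*(-24) + 5))²) = 9480/((-7 + (24 + 5))²) = 9480/((-7 + 29)²) = 9480/(22²) = 9480/484 = 9480*(1/484) = 2370/121 ≈ 19.587)
o - 1*(-23311) = 2370/121 - 1*(-23311) = 2370/121 + 23311 = 2823001/121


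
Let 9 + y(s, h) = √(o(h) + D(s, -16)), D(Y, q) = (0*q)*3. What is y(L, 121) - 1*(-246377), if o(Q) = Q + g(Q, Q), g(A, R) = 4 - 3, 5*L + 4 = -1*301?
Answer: 246368 + √122 ≈ 2.4638e+5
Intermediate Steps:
L = -61 (L = -⅘ + (-1*301)/5 = -⅘ + (⅕)*(-301) = -⅘ - 301/5 = -61)
D(Y, q) = 0 (D(Y, q) = 0*3 = 0)
g(A, R) = 1
o(Q) = 1 + Q (o(Q) = Q + 1 = 1 + Q)
y(s, h) = -9 + √(1 + h) (y(s, h) = -9 + √((1 + h) + 0) = -9 + √(1 + h))
y(L, 121) - 1*(-246377) = (-9 + √(1 + 121)) - 1*(-246377) = (-9 + √122) + 246377 = 246368 + √122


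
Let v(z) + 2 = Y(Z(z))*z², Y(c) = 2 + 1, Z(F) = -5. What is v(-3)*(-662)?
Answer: -16550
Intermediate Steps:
Y(c) = 3
v(z) = -2 + 3*z²
v(-3)*(-662) = (-2 + 3*(-3)²)*(-662) = (-2 + 3*9)*(-662) = (-2 + 27)*(-662) = 25*(-662) = -16550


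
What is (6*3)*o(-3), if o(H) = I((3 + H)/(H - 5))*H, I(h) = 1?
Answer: -54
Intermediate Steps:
o(H) = H (o(H) = 1*H = H)
(6*3)*o(-3) = (6*3)*(-3) = 18*(-3) = -54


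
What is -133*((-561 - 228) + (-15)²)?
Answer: 75012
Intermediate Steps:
-133*((-561 - 228) + (-15)²) = -133*(-789 + 225) = -133*(-564) = 75012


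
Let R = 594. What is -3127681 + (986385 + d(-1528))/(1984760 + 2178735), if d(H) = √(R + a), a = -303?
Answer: -2604416643742/832699 + √291/4163495 ≈ -3.1277e+6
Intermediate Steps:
d(H) = √291 (d(H) = √(594 - 303) = √291)
-3127681 + (986385 + d(-1528))/(1984760 + 2178735) = -3127681 + (986385 + √291)/(1984760 + 2178735) = -3127681 + (986385 + √291)/4163495 = -3127681 + (986385 + √291)*(1/4163495) = -3127681 + (197277/832699 + √291/4163495) = -2604416643742/832699 + √291/4163495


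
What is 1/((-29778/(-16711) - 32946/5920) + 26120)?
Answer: 49464560/1291827169777 ≈ 3.8290e-5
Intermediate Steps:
1/((-29778/(-16711) - 32946/5920) + 26120) = 1/((-29778*(-1/16711) - 32946*1/5920) + 26120) = 1/((29778/16711 - 16473/2960) + 26120) = 1/(-187137423/49464560 + 26120) = 1/(1291827169777/49464560) = 49464560/1291827169777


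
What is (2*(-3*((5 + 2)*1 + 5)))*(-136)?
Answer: 9792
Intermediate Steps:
(2*(-3*((5 + 2)*1 + 5)))*(-136) = (2*(-3*(7*1 + 5)))*(-136) = (2*(-3*(7 + 5)))*(-136) = (2*(-3*12))*(-136) = (2*(-36))*(-136) = -72*(-136) = 9792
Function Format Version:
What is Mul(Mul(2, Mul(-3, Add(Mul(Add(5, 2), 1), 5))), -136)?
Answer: 9792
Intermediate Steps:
Mul(Mul(2, Mul(-3, Add(Mul(Add(5, 2), 1), 5))), -136) = Mul(Mul(2, Mul(-3, Add(Mul(7, 1), 5))), -136) = Mul(Mul(2, Mul(-3, Add(7, 5))), -136) = Mul(Mul(2, Mul(-3, 12)), -136) = Mul(Mul(2, -36), -136) = Mul(-72, -136) = 9792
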